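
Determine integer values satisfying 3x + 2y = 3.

Step 1: Check solvability.
gcd(3, 2) = 1
Since 1 divides 3, solutions exist.

Step 2: Apply extended Euclidean algorithm to find gcd.
We find integers such that 3*x0 + 2*y0 = 1

Step 3: Scale the particular solution.
Multiply by 3/1 = 3:
x = 3, y = -3

Step 4: Verify.
3*(3) + 2*(-3) = 3 = 3 ✓

x = 3, y = -3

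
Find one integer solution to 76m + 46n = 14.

Step 1: Check solvability.
gcd(76, 46) = 2
Since 2 divides 14, solutions exist.

Step 2: Apply extended Euclidean algorithm to find gcd.
We find integers such that 76*x0 + 46*y0 = 2

Step 3: Scale the particular solution.
Multiply by 14/2 = 7:
m = -21, n = 35

Step 4: Verify.
76*(-21) + 46*(35) = 14 = 14 ✓

m = -21, n = 35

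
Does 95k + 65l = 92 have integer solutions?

Step 1: Compute gcd(95, 65).
gcd(95, 65) = 5

Step 2: Check divisibility.
Does 5 divide 92? 92 = 5 x 18 + 2, so no.

By the theorem on linear Diophantine equations, 95k + 65l = 92 has integer solutions if and only if gcd(95, 65) divides 92. Since 5 does not divide 92, no solutions exist.

No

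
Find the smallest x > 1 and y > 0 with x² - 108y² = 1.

We seek the smallest positive integers (x, y) with x² - 108y² = 1, i.e., x² = 108y² + 1.
Try successive y values:
y = 1: x² = 108·1² + 1 = 109, not a perfect square
y = 2: x² = 108·2² + 1 = 433, not a perfect square
y = 3: x² = 108·3² + 1 = 973, not a perfect square
... continuing the search (or via continued fractions) ...
y = 130: x² = 108·130² + 1 = 1825201, x = 1351 ✓

Verify: 1351² - 108·130² = 1825201 - 1825200 = 1 ✓

x = 1351, y = 130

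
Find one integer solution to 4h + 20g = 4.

Step 1: Check solvability.
gcd(4, 20) = 4
Since 4 divides 4, solutions exist.

Step 2: Apply extended Euclidean algorithm to find gcd.
We find integers such that 4*x0 + 20*y0 = 4

Step 3: Scale the particular solution.
Multiply by 4/4 = 1:
h = 1, g = 0

Step 4: Verify.
4*(1) + 20*(0) = 4 = 4 ✓

h = 1, g = 0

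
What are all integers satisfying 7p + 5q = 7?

Step 1: Compute gcd(7, 5) = 1.
Since 1 divides 7, solutions exist.

Step 2: Find a particular solution using extended Euclidean algorithm.
We get p₀ = -14, q₀ = 21.
Check: 7*-14 + 5*21 = 7 = 7 ✓

Step 3: Write the general solution.
p = -14 + (5/1)t = -14 + 5t
q = 21 - (7/1)t = 21 - 7t
for any integer t.

p = -14 + 5t, q = 21 - 7t for integer t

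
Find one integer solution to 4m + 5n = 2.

Step 1: Check solvability.
gcd(4, 5) = 1
Since 1 divides 2, solutions exist.

Step 2: Apply extended Euclidean algorithm to find gcd.
We find integers such that 4*x0 + 5*y0 = 1

Step 3: Scale the particular solution.
Multiply by 2/1 = 2:
m = -2, n = 2

Step 4: Verify.
4*(-2) + 5*(2) = 2 = 2 ✓

m = -2, n = 2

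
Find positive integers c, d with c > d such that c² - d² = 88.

Factor: c² - d² = (c+d)(c-d) = 88.
We need two factors of 88 with the same parity.
Use c+d = 44 and c-d = 2 (product 44·2 = 88).
Adding: 2c = 46, so c = 23.
Subtracting: 2d = 42, so d = 21.
Check: 23² - 21² = 529 - 441 = 88 ✓

c = 23, d = 21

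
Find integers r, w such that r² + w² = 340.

We need to find integers r, w > 0 such that r² + w² = 340.
Trying r = 4: w² = 340 - 4² = 340 - 16 = 324
w = 18
Check: 4² + 18² = 16 + 324 = 340 ✓

340 = 4² + 18²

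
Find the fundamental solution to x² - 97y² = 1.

We seek the smallest positive integers (x, y) with x² - 97y² = 1, i.e., x² = 97y² + 1.
Try successive y values:
y = 1: x² = 97·1² + 1 = 98, not a perfect square
y = 2: x² = 97·2² + 1 = 389, not a perfect square
y = 3: x² = 97·3² + 1 = 874, not a perfect square
... continuing the search (or via continued fractions) ...
y = 6377352: x² = 97·6377352² + 1 = 3945049997594689, x = 62809633 ✓

Verify: 62809633² - 97·6377352² = 3945049997594689 - 3945049997594688 = 1 ✓

x = 62809633, y = 6377352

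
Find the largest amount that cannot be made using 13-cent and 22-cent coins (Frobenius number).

For two coprime denominations a and b, the Frobenius number (largest value not representable as a non-negative combination) is ab - a - b.
Here gcd(13, 22) = 1, so they are coprime.
F(13, 22) = 13·22 - 13 - 22 = 286 - 35 = 251

251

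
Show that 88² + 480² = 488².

Compute a² + b² = 88² + 480² = 7744 + 230400 = 238144
Compute c² = 488² = 238144
Since 238144 = 238144, confirmed.

Yes, it is a Pythagorean triple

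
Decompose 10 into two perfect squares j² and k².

We need to find integers j, k > 0 such that j² + k² = 10.
Trying j = 1: k² = 10 - 1² = 10 - 1 = 9
k = 3
Check: 1² + 3² = 1 + 9 = 10 ✓

10 = 1² + 3²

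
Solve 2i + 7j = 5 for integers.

Step 1: Check solvability.
gcd(2, 7) = 1
Since 1 divides 5, solutions exist.

Step 2: Apply extended Euclidean algorithm to find gcd.
We find integers such that 2*x0 + 7*y0 = 1

Step 3: Scale the particular solution.
Multiply by 5/1 = 5:
i = -15, j = 5

Step 4: Verify.
2*(-15) + 7*(5) = 5 = 5 ✓

i = -15, j = 5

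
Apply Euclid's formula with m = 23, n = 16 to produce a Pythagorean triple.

a = m² - n² = 23² - 16² = 529 - 256 = 273
b = 2mn = 2·23·16 = 736
c = m² + n² = 529 + 256 = 785
Verify: 273² + 736² = 74529 + 541696 = 616225 = 785² ✓

(273, 736, 785)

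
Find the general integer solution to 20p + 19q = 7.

Step 1: Compute gcd(20, 19) = 1.
Since 1 divides 7, solutions exist.

Step 2: Find a particular solution using extended Euclidean algorithm.
We get p₀ = 7, q₀ = -7.
Check: 20*7 + 19*-7 = 7 = 7 ✓

Step 3: Write the general solution.
p = 7 + (19/1)t = 7 + 19t
q = -7 - (20/1)t = -7 - 20t
for any integer t.

p = 7 + 19t, q = -7 - 20t for integer t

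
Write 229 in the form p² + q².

We need to find integers p, q > 0 such that p² + q² = 229.
Trying p = 2: q² = 229 - 2² = 229 - 4 = 225
q = 15
Check: 2² + 15² = 4 + 225 = 229 ✓

229 = 2² + 15²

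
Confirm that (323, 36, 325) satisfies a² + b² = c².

Compute a² + b² = 323² + 36² = 104329 + 1296 = 105625
Compute c² = 325² = 105625
Since 105625 = 105625, confirmed.

Yes, it is a Pythagorean triple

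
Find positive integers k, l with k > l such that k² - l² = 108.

Factor: k² - l² = (k+l)(k-l) = 108.
We need two factors of 108 with the same parity.
Use k+l = 54 and k-l = 2 (product 54·2 = 108).
Adding: 2k = 56, so k = 28.
Subtracting: 2l = 52, so l = 26.
Check: 28² - 26² = 784 - 676 = 108 ✓

k = 28, l = 26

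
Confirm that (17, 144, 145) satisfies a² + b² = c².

Compute a² + b² = 17² + 144² = 289 + 20736 = 21025
Compute c² = 145² = 21025
Since 21025 = 21025, confirmed.

Yes, it is a Pythagorean triple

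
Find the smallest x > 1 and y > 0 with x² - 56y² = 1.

We seek the smallest positive integers (x, y) with x² - 56y² = 1, i.e., x² = 56y² + 1.
Try successive y values:
y = 1: x² = 56·1² + 1 = 57, not a perfect square
y = 2: x² = 56·2² + 1 = 225, x = 15 ✓

Verify: 15² - 56·2² = 225 - 224 = 1 ✓

x = 15, y = 2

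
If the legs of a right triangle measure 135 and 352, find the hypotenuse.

c² = a² + b² = 135² + 352² = 18225 + 123904 = 142129
c = 377

377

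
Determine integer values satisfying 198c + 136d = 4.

Step 1: Check solvability.
gcd(198, 136) = 2
Since 2 divides 4, solutions exist.

Step 2: Apply extended Euclidean algorithm to find gcd.
We find integers such that 198*x0 + 136*y0 = 2

Step 3: Scale the particular solution.
Multiply by 4/2 = 2:
c = 22, d = -32

Step 4: Verify.
198*(22) + 136*(-32) = 4 = 4 ✓

c = 22, d = -32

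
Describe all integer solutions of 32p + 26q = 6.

Step 1: Compute gcd(32, 26) = 2.
Since 2 divides 6, solutions exist.

Step 2: Find a particular solution using extended Euclidean algorithm.
We get p₀ = -12, q₀ = 15.
Check: 32*-12 + 26*15 = 6 = 6 ✓

Step 3: Write the general solution.
p = -12 + (26/2)t = -12 + 13t
q = 15 - (32/2)t = 15 - 16t
for any integer t.

p = -12 + 13t, q = 15 - 16t for integer t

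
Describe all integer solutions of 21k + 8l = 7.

Step 1: Compute gcd(21, 8) = 1.
Since 1 divides 7, solutions exist.

Step 2: Find a particular solution using extended Euclidean algorithm.
We get k₀ = -21, l₀ = 56.
Check: 21*-21 + 8*56 = 7 = 7 ✓

Step 3: Write the general solution.
k = -21 + (8/1)t = -21 + 8t
l = 56 - (21/1)t = 56 - 21t
for any integer t.

k = -21 + 8t, l = 56 - 21t for integer t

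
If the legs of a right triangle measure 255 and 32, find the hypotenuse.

c² = a² + b² = 255² + 32² = 65025 + 1024 = 66049
c = 257

257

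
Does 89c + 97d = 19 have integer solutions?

Step 1: Compute gcd(89, 97).
gcd(89, 97) = 1

Step 2: Check divisibility.
Does 1 divide 19? 19 = 1 x 19, so yes.

By the theorem on linear Diophantine equations, 89c + 97d = 19 has integer solutions if and only if gcd(89, 97) divides 19. Since 1 | 19, solutions exist.

Yes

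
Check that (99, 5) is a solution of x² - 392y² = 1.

Compute x² = 99² = 9801
Compute 392y² = 392·5² = 392·25 = 9800
x² - 392y² = 9801 - 9800 = 1
Since this equals 1, (99, 5) is a solution.

Yes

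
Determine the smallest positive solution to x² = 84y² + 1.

We seek the smallest positive integers (x, y) with x² - 84y² = 1, i.e., x² = 84y² + 1.
Try successive y values:
y = 1: x² = 84·1² + 1 = 85, not a perfect square
y = 2: x² = 84·2² + 1 = 337, not a perfect square
y = 3: x² = 84·3² + 1 = 757, not a perfect square
... continuing the search (or via continued fractions) ...
y = 6: x² = 84·6² + 1 = 3025, x = 55 ✓

Verify: 55² - 84·6² = 3025 - 3024 = 1 ✓

x = 55, y = 6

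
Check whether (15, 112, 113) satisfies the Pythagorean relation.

Compute a² + b²:
15² + 112² = 225 + 12544 = 12769
Compute c²:
113² = 12769
Since 12769 = 12769, it is a Pythagorean triple.

Yes, it is a Pythagorean triple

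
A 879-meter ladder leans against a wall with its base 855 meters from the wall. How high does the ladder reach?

The ladder, wall, and ground form a right triangle with hypotenuse 879 and one leg 855.
By the Pythagorean theorem: h² = 879² - 855² = 772641 - 731025 = 41616
h = √41616 = 204 meters

204 meters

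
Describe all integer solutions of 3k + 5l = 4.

Step 1: Compute gcd(3, 5) = 1.
Since 1 divides 4, solutions exist.

Step 2: Find a particular solution using extended Euclidean algorithm.
We get k₀ = 8, l₀ = -4.
Check: 3*8 + 5*-4 = 4 = 4 ✓

Step 3: Write the general solution.
k = 8 + (5/1)t = 8 + 5t
l = -4 - (3/1)t = -4 - 3t
for any integer t.

k = 8 + 5t, l = -4 - 3t for integer t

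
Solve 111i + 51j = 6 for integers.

Step 1: Check solvability.
gcd(111, 51) = 3
Since 3 divides 6, solutions exist.

Step 2: Apply extended Euclidean algorithm to find gcd.
We find integers such that 111*x0 + 51*y0 = 3

Step 3: Scale the particular solution.
Multiply by 6/3 = 2:
i = 12, j = -26

Step 4: Verify.
111*(12) + 51*(-26) = 6 = 6 ✓

i = 12, j = -26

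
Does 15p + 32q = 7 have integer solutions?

Step 1: Compute gcd(15, 32).
gcd(15, 32) = 1

Step 2: Check divisibility.
Does 1 divide 7? 7 = 1 x 7, so yes.

By the theorem on linear Diophantine equations, 15p + 32q = 7 has integer solutions if and only if gcd(15, 32) divides 7. Since 1 | 7, solutions exist.

Yes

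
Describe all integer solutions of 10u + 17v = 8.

Step 1: Compute gcd(10, 17) = 1.
Since 1 divides 8, solutions exist.

Step 2: Find a particular solution using extended Euclidean algorithm.
We get u₀ = -40, v₀ = 24.
Check: 10*-40 + 17*24 = 8 = 8 ✓

Step 3: Write the general solution.
u = -40 + (17/1)t = -40 + 17t
v = 24 - (10/1)t = 24 - 10t
for any integer t.

u = -40 + 17t, v = 24 - 10t for integer t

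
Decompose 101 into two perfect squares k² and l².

We need to find integers k, l > 0 such that k² + l² = 101.
Trying k = 1: l² = 101 - 1² = 101 - 1 = 100
l = 10
Check: 1² + 10² = 1 + 100 = 101 ✓

101 = 1² + 10²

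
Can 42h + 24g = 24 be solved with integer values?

Step 1: Compute gcd(42, 24).
gcd(42, 24) = 6

Step 2: Check divisibility.
Does 6 divide 24? 24 = 6 x 4, so yes.

By the theorem on linear Diophantine equations, 42h + 24g = 24 has integer solutions if and only if gcd(42, 24) divides 24. Since 6 | 24, solutions exist.

Yes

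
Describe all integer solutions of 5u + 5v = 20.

Step 1: Compute gcd(5, 5) = 5.
Since 5 divides 20, solutions exist.

Step 2: Find a particular solution using extended Euclidean algorithm.
We get u₀ = 0, v₀ = 4.
Check: 5*0 + 5*4 = 20 = 20 ✓

Step 3: Write the general solution.
u = 0 + (5/5)t = 0 + 1t
v = 4 - (5/5)t = 4 - 1t
for any integer t.

u = 0 + 1t, v = 4 - 1t for integer t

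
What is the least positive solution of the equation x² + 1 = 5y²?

We need x² = 5y² - 1. Try successive y:
y = 1: x² = 5·1² - 1 = 4 = 2² ✓
Check: 2² - 5·1² = 4 - 5 = -1 ✓

x = 2, y = 1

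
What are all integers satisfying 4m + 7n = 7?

Step 1: Compute gcd(4, 7) = 1.
Since 1 divides 7, solutions exist.

Step 2: Find a particular solution using extended Euclidean algorithm.
We get m₀ = 14, n₀ = -7.
Check: 4*14 + 7*-7 = 7 = 7 ✓

Step 3: Write the general solution.
m = 14 + (7/1)t = 14 + 7t
n = -7 - (4/1)t = -7 - 4t
for any integer t.

m = 14 + 7t, n = -7 - 4t for integer t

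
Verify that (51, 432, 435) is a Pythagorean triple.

Compute a² + b²:
51² + 432² = 2601 + 186624 = 189225
Compute c²:
435² = 189225
Since 189225 = 189225, it is a Pythagorean triple.

Yes, it is a Pythagorean triple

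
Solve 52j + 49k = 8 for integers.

Step 1: Check solvability.
gcd(52, 49) = 1
Since 1 divides 8, solutions exist.

Step 2: Apply extended Euclidean algorithm to find gcd.
We find integers such that 52*x0 + 49*y0 = 1

Step 3: Scale the particular solution.
Multiply by 8/1 = 8:
j = -128, k = 136

Step 4: Verify.
52*(-128) + 49*(136) = 8 = 8 ✓

j = -128, k = 136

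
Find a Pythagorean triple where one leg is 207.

We need the other leg and hypotenuse such that 207² + x² = c².
Take x = 224, c = 305: 207² + 224² = 42849 + 50176 = 93025 = 305² ✓
Triple: (207, 224, 305)

(207, 224, 305)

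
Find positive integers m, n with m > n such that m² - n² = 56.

Factor: m² - n² = (m+n)(m-n) = 56.
We need two factors of 56 with the same parity.
Use m+n = 28 and m-n = 2 (product 28·2 = 56).
Adding: 2m = 30, so m = 15.
Subtracting: 2n = 26, so n = 13.
Check: 15² - 13² = 225 - 169 = 56 ✓

m = 15, n = 13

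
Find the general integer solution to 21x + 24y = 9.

Step 1: Compute gcd(21, 24) = 3.
Since 3 divides 9, solutions exist.

Step 2: Find a particular solution using extended Euclidean algorithm.
We get x₀ = -3, y₀ = 3.
Check: 21*-3 + 24*3 = 9 = 9 ✓

Step 3: Write the general solution.
x = -3 + (24/3)t = -3 + 8t
y = 3 - (21/3)t = 3 - 7t
for any integer t.

x = -3 + 8t, y = 3 - 7t for integer t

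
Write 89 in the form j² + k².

We need to find integers j, k > 0 such that j² + k² = 89.
Trying j = 5: k² = 89 - 5² = 89 - 25 = 64
k = 8
Check: 5² + 8² = 25 + 64 = 89 ✓

89 = 5² + 8²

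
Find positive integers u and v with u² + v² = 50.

We need to find integers u, v > 0 such that u² + v² = 50.
Trying u = 1: v² = 50 - 1² = 50 - 1 = 49
v = 7
Check: 1² + 7² = 1 + 49 = 50 ✓

50 = 1² + 7²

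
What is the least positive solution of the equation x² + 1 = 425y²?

We need x² = 425y² - 1. Try successive y:
y = 1: x² = 425·1² - 1 = 424, not a perfect square
y = 2: x² = 425·2² - 1 = 1699, not a perfect square
y = 3: x² = 425·3² - 1 = 3824, not a perfect square
...
y = 13: x² = 425·13² - 1 = 71824 = 268² ✓
Check: 268² - 425·13² = 71824 - 71825 = -1 ✓

x = 268, y = 13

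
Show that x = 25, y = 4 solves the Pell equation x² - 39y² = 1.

Compute x² = 25² = 625
Compute 39y² = 39·4² = 39·16 = 624
x² - 39y² = 625 - 624 = 1
Since this equals 1, (25, 4) is a solution.

Yes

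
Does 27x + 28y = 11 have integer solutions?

Step 1: Compute gcd(27, 28).
gcd(27, 28) = 1

Step 2: Check divisibility.
Does 1 divide 11? 11 = 1 x 11, so yes.

By the theorem on linear Diophantine equations, 27x + 28y = 11 has integer solutions if and only if gcd(27, 28) divides 11. Since 1 | 11, solutions exist.

Yes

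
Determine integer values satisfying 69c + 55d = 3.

Step 1: Check solvability.
gcd(69, 55) = 1
Since 1 divides 3, solutions exist.

Step 2: Apply extended Euclidean algorithm to find gcd.
We find integers such that 69*x0 + 55*y0 = 1

Step 3: Scale the particular solution.
Multiply by 3/1 = 3:
c = 12, d = -15

Step 4: Verify.
69*(12) + 55*(-15) = 3 = 3 ✓

c = 12, d = -15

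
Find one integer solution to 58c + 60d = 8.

Step 1: Check solvability.
gcd(58, 60) = 2
Since 2 divides 8, solutions exist.

Step 2: Apply extended Euclidean algorithm to find gcd.
We find integers such that 58*x0 + 60*y0 = 2

Step 3: Scale the particular solution.
Multiply by 8/2 = 4:
c = -4, d = 4

Step 4: Verify.
58*(-4) + 60*(4) = 8 = 8 ✓

c = -4, d = 4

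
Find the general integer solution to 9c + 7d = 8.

Step 1: Compute gcd(9, 7) = 1.
Since 1 divides 8, solutions exist.

Step 2: Find a particular solution using extended Euclidean algorithm.
We get c₀ = -24, d₀ = 32.
Check: 9*-24 + 7*32 = 8 = 8 ✓

Step 3: Write the general solution.
c = -24 + (7/1)t = -24 + 7t
d = 32 - (9/1)t = 32 - 9t
for any integer t.

c = -24 + 7t, d = 32 - 9t for integer t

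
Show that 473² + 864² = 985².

Compute a² + b² = 473² + 864² = 223729 + 746496 = 970225
Compute c² = 985² = 970225
Since 970225 = 970225, confirmed.

Yes, it is a Pythagorean triple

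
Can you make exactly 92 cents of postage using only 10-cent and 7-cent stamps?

We need non-negative x, y with 10x + 7y = 92.
gcd(10, 7) = 1 divides 92, so integer solutions exist.
Search for a non-negative one: x = 5 gives 7y = 92 - 50 = 42, so y = 6.
Check: 10·5 + 7·6 = 92 ✓

Yes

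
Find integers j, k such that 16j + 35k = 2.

Step 1: Check solvability.
gcd(16, 35) = 1
Since 1 divides 2, solutions exist.

Step 2: Apply extended Euclidean algorithm to find gcd.
We find integers such that 16*x0 + 35*y0 = 1

Step 3: Scale the particular solution.
Multiply by 2/1 = 2:
j = 22, k = -10

Step 4: Verify.
16*(22) + 35*(-10) = 2 = 2 ✓

j = 22, k = -10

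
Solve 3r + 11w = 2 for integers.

Step 1: Check solvability.
gcd(3, 11) = 1
Since 1 divides 2, solutions exist.

Step 2: Apply extended Euclidean algorithm to find gcd.
We find integers such that 3*x0 + 11*y0 = 1

Step 3: Scale the particular solution.
Multiply by 2/1 = 2:
r = 8, w = -2

Step 4: Verify.
3*(8) + 11*(-2) = 2 = 2 ✓

r = 8, w = -2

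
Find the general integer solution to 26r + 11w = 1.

Step 1: Compute gcd(26, 11) = 1.
Since 1 divides 1, solutions exist.

Step 2: Find a particular solution using extended Euclidean algorithm.
We get r₀ = 3, w₀ = -7.
Check: 26*3 + 11*-7 = 1 = 1 ✓

Step 3: Write the general solution.
r = 3 + (11/1)t = 3 + 11t
w = -7 - (26/1)t = -7 - 26t
for any integer t.

r = 3 + 11t, w = -7 - 26t for integer t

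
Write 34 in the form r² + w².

We need to find integers r, w > 0 such that r² + w² = 34.
Trying r = 3: w² = 34 - 3² = 34 - 9 = 25
w = 5
Check: 3² + 5² = 9 + 25 = 34 ✓

34 = 3² + 5²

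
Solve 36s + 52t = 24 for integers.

Step 1: Check solvability.
gcd(36, 52) = 4
Since 4 divides 24, solutions exist.

Step 2: Apply extended Euclidean algorithm to find gcd.
We find integers such that 36*x0 + 52*y0 = 4

Step 3: Scale the particular solution.
Multiply by 24/4 = 6:
s = 18, t = -12

Step 4: Verify.
36*(18) + 52*(-12) = 24 = 24 ✓

s = 18, t = -12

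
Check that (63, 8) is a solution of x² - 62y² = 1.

Compute x² = 63² = 3969
Compute 62y² = 62·8² = 62·64 = 3968
x² - 62y² = 3969 - 3968 = 1
Since this equals 1, (63, 8) is a solution.

Yes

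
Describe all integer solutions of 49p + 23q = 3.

Step 1: Compute gcd(49, 23) = 1.
Since 1 divides 3, solutions exist.

Step 2: Find a particular solution using extended Euclidean algorithm.
We get p₀ = 24, q₀ = -51.
Check: 49*24 + 23*-51 = 3 = 3 ✓

Step 3: Write the general solution.
p = 24 + (23/1)t = 24 + 23t
q = -51 - (49/1)t = -51 - 49t
for any integer t.

p = 24 + 23t, q = -51 - 49t for integer t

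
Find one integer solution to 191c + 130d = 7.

Step 1: Check solvability.
gcd(191, 130) = 1
Since 1 divides 7, solutions exist.

Step 2: Apply extended Euclidean algorithm to find gcd.
We find integers such that 191*x0 + 130*y0 = 1

Step 3: Scale the particular solution.
Multiply by 7/1 = 7:
c = -343, d = 504

Step 4: Verify.
191*(-343) + 130*(504) = 7 = 7 ✓

c = -343, d = 504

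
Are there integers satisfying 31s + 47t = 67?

Step 1: Compute gcd(31, 47).
gcd(31, 47) = 1

Step 2: Check divisibility.
Does 1 divide 67? 67 = 1 x 67, so yes.

By the theorem on linear Diophantine equations, 31s + 47t = 67 has integer solutions if and only if gcd(31, 47) divides 67. Since 1 | 67, solutions exist.

Yes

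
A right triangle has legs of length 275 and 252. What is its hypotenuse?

c² = a² + b² = 275² + 252² = 75625 + 63504 = 139129
c = 373

373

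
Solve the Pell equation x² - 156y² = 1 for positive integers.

We seek the smallest positive integers (x, y) with x² - 156y² = 1, i.e., x² = 156y² + 1.
Try successive y values:
y = 1: x² = 156·1² + 1 = 157, not a perfect square
y = 2: x² = 156·2² + 1 = 625, x = 25 ✓

Verify: 25² - 156·2² = 625 - 624 = 1 ✓

x = 25, y = 2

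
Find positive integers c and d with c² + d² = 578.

We need to find integers c, d > 0 such that c² + d² = 578.
Trying c = 7: d² = 578 - 7² = 578 - 49 = 529
d = 23
Check: 7² + 23² = 49 + 529 = 578 ✓

578 = 7² + 23²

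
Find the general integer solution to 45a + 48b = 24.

Step 1: Compute gcd(45, 48) = 3.
Since 3 divides 24, solutions exist.

Step 2: Find a particular solution using extended Euclidean algorithm.
We get a₀ = -8, b₀ = 8.
Check: 45*-8 + 48*8 = 24 = 24 ✓

Step 3: Write the general solution.
a = -8 + (48/3)t = -8 + 16t
b = 8 - (45/3)t = 8 - 15t
for any integer t.

a = -8 + 16t, b = 8 - 15t for integer t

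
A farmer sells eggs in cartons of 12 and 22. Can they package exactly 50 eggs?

We need non-negative a, b with 12a + 22b = 50.
gcd(12, 22) = 2 divides 50, but no a in [0, 4] gives non-negative b.

No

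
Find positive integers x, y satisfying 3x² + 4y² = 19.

Try small values of x and check whether (19 - 3x²)/4 is a perfect square.
x = 1: 3·1² = 3, so 4y² = 19 - 3 = 16, giving y² = 4, y = 2.
Check: 3·1² + 4·2² = 3 + 16 = 19 ✓

x = 1, y = 2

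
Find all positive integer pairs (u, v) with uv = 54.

The positive divisors of 54 are: 1, 2, 3, 6, 9, 18, 27, 54.
Each divisor d gives the pair (d, 54/d):
(1, 54), (2, 27), (3, 18), (6, 9), (9, 6), (18, 3), (27, 2), (54, 1)

(1, 54), (2, 27), (3, 18), (6, 9), (9, 6), (18, 3), (27, 2), (54, 1)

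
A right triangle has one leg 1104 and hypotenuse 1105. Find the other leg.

a² = c² - b² = 1221025 - 1218816 = 2209
a = 47

47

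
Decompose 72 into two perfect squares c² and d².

We need to find integers c, d > 0 such that c² + d² = 72.
Trying c = 6: d² = 72 - 6² = 72 - 36 = 36
d = 6
Check: 6² + 6² = 36 + 36 = 72 ✓

72 = 6² + 6²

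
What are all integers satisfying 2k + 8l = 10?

Step 1: Compute gcd(2, 8) = 2.
Since 2 divides 10, solutions exist.

Step 2: Find a particular solution using extended Euclidean algorithm.
We get k₀ = 5, l₀ = 0.
Check: 2*5 + 8*0 = 10 = 10 ✓

Step 3: Write the general solution.
k = 5 + (8/2)t = 5 + 4t
l = 0 - (2/2)t = 0 - 1t
for any integer t.

k = 5 + 4t, l = 0 - 1t for integer t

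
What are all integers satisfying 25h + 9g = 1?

Step 1: Compute gcd(25, 9) = 1.
Since 1 divides 1, solutions exist.

Step 2: Find a particular solution using extended Euclidean algorithm.
We get h₀ = 4, g₀ = -11.
Check: 25*4 + 9*-11 = 1 = 1 ✓

Step 3: Write the general solution.
h = 4 + (9/1)t = 4 + 9t
g = -11 - (25/1)t = -11 - 25t
for any integer t.

h = 4 + 9t, g = -11 - 25t for integer t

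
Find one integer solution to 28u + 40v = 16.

Step 1: Check solvability.
gcd(28, 40) = 4
Since 4 divides 16, solutions exist.

Step 2: Apply extended Euclidean algorithm to find gcd.
We find integers such that 28*x0 + 40*y0 = 4

Step 3: Scale the particular solution.
Multiply by 16/4 = 4:
u = 12, v = -8

Step 4: Verify.
28*(12) + 40*(-8) = 16 = 16 ✓

u = 12, v = -8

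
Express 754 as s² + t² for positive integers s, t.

We need to find integers s, t > 0 such that s² + t² = 754.
Trying s = 5: t² = 754 - 5² = 754 - 25 = 729
t = 27
Check: 5² + 27² = 25 + 729 = 754 ✓

754 = 5² + 27²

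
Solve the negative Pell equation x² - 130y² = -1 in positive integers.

We need x² = 130y² - 1. Try successive y:
y = 1: x² = 130·1² - 1 = 129, not a perfect square
y = 2: x² = 130·2² - 1 = 519, not a perfect square
y = 3: x² = 130·3² - 1 = 1169, not a perfect square
...
y = 5: x² = 130·5² - 1 = 3249 = 57² ✓
Check: 57² - 130·5² = 3249 - 3250 = -1 ✓

x = 57, y = 5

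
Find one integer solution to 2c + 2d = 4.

Step 1: Check solvability.
gcd(2, 2) = 2
Since 2 divides 4, solutions exist.

Step 2: Apply extended Euclidean algorithm to find gcd.
We find integers such that 2*x0 + 2*y0 = 2

Step 3: Scale the particular solution.
Multiply by 4/2 = 2:
c = 0, d = 2

Step 4: Verify.
2*(0) + 2*(2) = 4 = 4 ✓

c = 0, d = 2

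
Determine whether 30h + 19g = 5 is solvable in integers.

Step 1: Compute gcd(30, 19).
gcd(30, 19) = 1

Step 2: Check divisibility.
Does 1 divide 5? 5 = 1 x 5, so yes.

By the theorem on linear Diophantine equations, 30h + 19g = 5 has integer solutions if and only if gcd(30, 19) divides 5. Since 1 | 5, solutions exist.

Yes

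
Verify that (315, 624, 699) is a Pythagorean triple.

Compute a² + b² = 315² + 624² = 99225 + 389376 = 488601
Compute c² = 699² = 488601
Since 488601 = 488601, confirmed.

Yes, it is a Pythagorean triple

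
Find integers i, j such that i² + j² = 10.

We need to find integers i, j > 0 such that i² + j² = 10.
Trying i = 1: j² = 10 - 1² = 10 - 1 = 9
j = 3
Check: 1² + 3² = 1 + 9 = 10 ✓

10 = 1² + 3²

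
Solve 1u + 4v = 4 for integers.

Step 1: Check solvability.
gcd(1, 4) = 1
Since 1 divides 4, solutions exist.

Step 2: Apply extended Euclidean algorithm to find gcd.
We find integers such that 1*x0 + 4*y0 = 1

Step 3: Scale the particular solution.
Multiply by 4/1 = 4:
u = 4, v = 0

Step 4: Verify.
1*(4) + 4*(0) = 4 = 4 ✓

u = 4, v = 0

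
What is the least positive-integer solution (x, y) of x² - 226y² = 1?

We seek the smallest positive integers (x, y) with x² - 226y² = 1, i.e., x² = 226y² + 1.
Try successive y values:
y = 1: x² = 226·1² + 1 = 227, not a perfect square
y = 2: x² = 226·2² + 1 = 905, not a perfect square
y = 3: x² = 226·3² + 1 = 2035, not a perfect square
... continuing the search (or via continued fractions) ...
y = 30: x² = 226·30² + 1 = 203401, x = 451 ✓

Verify: 451² - 226·30² = 203401 - 203400 = 1 ✓

x = 451, y = 30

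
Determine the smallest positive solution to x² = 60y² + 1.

We seek the smallest positive integers (x, y) with x² - 60y² = 1, i.e., x² = 60y² + 1.
Try successive y values:
y = 1: x² = 60·1² + 1 = 61, not a perfect square
y = 2: x² = 60·2² + 1 = 241, not a perfect square
y = 3: x² = 60·3² + 1 = 541, not a perfect square
... continuing the search (or via continued fractions) ...
y = 4: x² = 60·4² + 1 = 961, x = 31 ✓

Verify: 31² - 60·4² = 961 - 960 = 1 ✓

x = 31, y = 4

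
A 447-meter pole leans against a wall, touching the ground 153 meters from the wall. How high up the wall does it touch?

The ladder, wall, and ground form a right triangle with hypotenuse 447 and one leg 153.
By the Pythagorean theorem: h² = 447² - 153² = 199809 - 23409 = 176400
h = √176400 = 420 meters

420 meters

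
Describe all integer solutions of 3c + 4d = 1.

Step 1: Compute gcd(3, 4) = 1.
Since 1 divides 1, solutions exist.

Step 2: Find a particular solution using extended Euclidean algorithm.
We get c₀ = -1, d₀ = 1.
Check: 3*-1 + 4*1 = 1 = 1 ✓

Step 3: Write the general solution.
c = -1 + (4/1)t = -1 + 4t
d = 1 - (3/1)t = 1 - 3t
for any integer t.

c = -1 + 4t, d = 1 - 3t for integer t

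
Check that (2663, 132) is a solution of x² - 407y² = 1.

Compute x² = 2663² = 7091569
Compute 407y² = 407·132² = 407·17424 = 7091568
x² - 407y² = 7091569 - 7091568 = 1
Since this equals 1, (2663, 132) is a solution.

Yes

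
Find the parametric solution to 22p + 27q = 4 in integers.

Step 1: Compute gcd(22, 27) = 1.
Since 1 divides 4, solutions exist.

Step 2: Find a particular solution using extended Euclidean algorithm.
We get p₀ = -44, q₀ = 36.
Check: 22*-44 + 27*36 = 4 = 4 ✓

Step 3: Write the general solution.
p = -44 + (27/1)t = -44 + 27t
q = 36 - (22/1)t = 36 - 22t
for any integer t.

p = -44 + 27t, q = 36 - 22t for integer t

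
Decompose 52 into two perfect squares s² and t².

We need to find integers s, t > 0 such that s² + t² = 52.
Trying s = 4: t² = 52 - 4² = 52 - 16 = 36
t = 6
Check: 4² + 6² = 16 + 36 = 52 ✓

52 = 4² + 6²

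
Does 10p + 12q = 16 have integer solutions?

Step 1: Compute gcd(10, 12).
gcd(10, 12) = 2

Step 2: Check divisibility.
Does 2 divide 16? 16 = 2 x 8, so yes.

By the theorem on linear Diophantine equations, 10p + 12q = 16 has integer solutions if and only if gcd(10, 12) divides 16. Since 2 | 16, solutions exist.

Yes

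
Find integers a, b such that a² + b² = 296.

We need to find integers a, b > 0 such that a² + b² = 296.
Trying a = 10: b² = 296 - 10² = 296 - 100 = 196
b = 14
Check: 10² + 14² = 100 + 196 = 296 ✓

296 = 10² + 14²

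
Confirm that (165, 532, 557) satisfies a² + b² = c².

Compute a² + b² = 165² + 532² = 27225 + 283024 = 310249
Compute c² = 557² = 310249
Since 310249 = 310249, confirmed.

Yes, it is a Pythagorean triple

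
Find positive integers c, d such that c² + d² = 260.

Search for c with 260 - c² a perfect square.
c = 2: 260 - 2² = 260 - 4 = 256 = 16² ✓
So c = 2, d = 16.

c = 2, d = 16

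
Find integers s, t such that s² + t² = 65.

We need to find integers s, t > 0 such that s² + t² = 65.
Trying s = 1: t² = 65 - 1² = 65 - 1 = 64
t = 8
Check: 1² + 8² = 1 + 64 = 65 ✓

65 = 1² + 8²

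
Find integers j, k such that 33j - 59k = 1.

Step 1: Check solvability.
gcd(33, 59) = 1
Since 1 divides 1, solutions exist.

Step 2: Apply extended Euclidean algorithm to find gcd.
We find integers such that 33*x0 + 59*y0 = 1

Step 3: Scale the particular solution.
Multiply by 1/1 = 1:
j = -25, k = -14

Step 4: Verify.
33*(-25) - 59*(-14) = 1 = 1 ✓

j = -25, k = -14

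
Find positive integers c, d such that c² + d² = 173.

Search for c with 173 - c² a perfect square.
c = 2: 173 - 2² = 173 - 4 = 169 = 13² ✓
So c = 2, d = 13.

c = 2, d = 13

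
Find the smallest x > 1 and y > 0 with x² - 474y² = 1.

We seek the smallest positive integers (x, y) with x² - 474y² = 1, i.e., x² = 474y² + 1.
Try successive y values:
y = 1: x² = 474·1² + 1 = 475, not a perfect square
y = 2: x² = 474·2² + 1 = 1897, not a perfect square
y = 3: x² = 474·3² + 1 = 4267, not a perfect square
... continuing the search (or via continued fractions) ...
y = 8890: x² = 474·8890² + 1 = 37461215401, x = 193549 ✓

Verify: 193549² - 474·8890² = 37461215401 - 37461215400 = 1 ✓

x = 193549, y = 8890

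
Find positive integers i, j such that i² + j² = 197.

Search for i with 197 - i² a perfect square.
i = 1: 197 - 1² = 197 - 1 = 196 = 14² ✓
So i = 1, j = 14.

i = 1, j = 14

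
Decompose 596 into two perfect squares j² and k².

We need to find integers j, k > 0 such that j² + k² = 596.
Trying j = 14: k² = 596 - 14² = 596 - 196 = 400
k = 20
Check: 14² + 20² = 196 + 400 = 596 ✓

596 = 14² + 20²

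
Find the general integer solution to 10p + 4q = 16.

Step 1: Compute gcd(10, 4) = 2.
Since 2 divides 16, solutions exist.

Step 2: Find a particular solution using extended Euclidean algorithm.
We get p₀ = 8, q₀ = -16.
Check: 10*8 + 4*-16 = 16 = 16 ✓

Step 3: Write the general solution.
p = 8 + (4/2)t = 8 + 2t
q = -16 - (10/2)t = -16 - 5t
for any integer t.

p = 8 + 2t, q = -16 - 5t for integer t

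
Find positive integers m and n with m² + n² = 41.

We need to find integers m, n > 0 such that m² + n² = 41.
Trying m = 4: n² = 41 - 4² = 41 - 16 = 25
n = 5
Check: 4² + 5² = 16 + 25 = 41 ✓

41 = 4² + 5²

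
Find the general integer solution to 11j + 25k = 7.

Step 1: Compute gcd(11, 25) = 1.
Since 1 divides 7, solutions exist.

Step 2: Find a particular solution using extended Euclidean algorithm.
We get j₀ = -63, k₀ = 28.
Check: 11*-63 + 25*28 = 7 = 7 ✓

Step 3: Write the general solution.
j = -63 + (25/1)t = -63 + 25t
k = 28 - (11/1)t = 28 - 11t
for any integer t.

j = -63 + 25t, k = 28 - 11t for integer t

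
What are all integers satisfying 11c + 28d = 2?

Step 1: Compute gcd(11, 28) = 1.
Since 1 divides 2, solutions exist.

Step 2: Find a particular solution using extended Euclidean algorithm.
We get c₀ = -10, d₀ = 4.
Check: 11*-10 + 28*4 = 2 = 2 ✓

Step 3: Write the general solution.
c = -10 + (28/1)t = -10 + 28t
d = 4 - (11/1)t = 4 - 11t
for any integer t.

c = -10 + 28t, d = 4 - 11t for integer t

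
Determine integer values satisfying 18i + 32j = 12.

Step 1: Check solvability.
gcd(18, 32) = 2
Since 2 divides 12, solutions exist.

Step 2: Apply extended Euclidean algorithm to find gcd.
We find integers such that 18*x0 + 32*y0 = 2

Step 3: Scale the particular solution.
Multiply by 12/2 = 6:
i = -42, j = 24

Step 4: Verify.
18*(-42) + 32*(24) = 12 = 12 ✓

i = -42, j = 24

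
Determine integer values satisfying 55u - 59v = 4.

Step 1: Check solvability.
gcd(55, 59) = 1
Since 1 divides 4, solutions exist.

Step 2: Apply extended Euclidean algorithm to find gcd.
We find integers such that 55*x0 + 59*y0 = 1

Step 3: Scale the particular solution.
Multiply by 4/1 = 4:
u = -60, v = -56

Step 4: Verify.
55*(-60) - 59*(-56) = 4 = 4 ✓

u = -60, v = -56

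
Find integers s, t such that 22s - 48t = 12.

Step 1: Check solvability.
gcd(22, 48) = 2
Since 2 divides 12, solutions exist.

Step 2: Apply extended Euclidean algorithm to find gcd.
We find integers such that 22*x0 + 48*y0 = 2

Step 3: Scale the particular solution.
Multiply by 12/2 = 6:
s = 66, t = 30

Step 4: Verify.
22*(66) - 48*(30) = 12 = 12 ✓

s = 66, t = 30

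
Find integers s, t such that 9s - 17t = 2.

Step 1: Check solvability.
gcd(9, 17) = 1
Since 1 divides 2, solutions exist.

Step 2: Apply extended Euclidean algorithm to find gcd.
We find integers such that 9*x0 + 17*y0 = 1

Step 3: Scale the particular solution.
Multiply by 2/1 = 2:
s = 4, t = 2

Step 4: Verify.
9*(4) - 17*(2) = 2 = 2 ✓

s = 4, t = 2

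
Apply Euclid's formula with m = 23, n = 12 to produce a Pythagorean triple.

a = m² - n² = 23² - 12² = 529 - 144 = 385
b = 2mn = 2·23·12 = 552
c = m² + n² = 529 + 144 = 673
Verify: 385² + 552² = 148225 + 304704 = 452929 = 673² ✓

(385, 552, 673)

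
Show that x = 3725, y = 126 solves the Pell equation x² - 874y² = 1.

Compute x² = 3725² = 13875625
Compute 874y² = 874·126² = 874·15876 = 13875624
x² - 874y² = 13875625 - 13875624 = 1
Since this equals 1, (3725, 126) is a solution.

Yes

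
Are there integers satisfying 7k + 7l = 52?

Step 1: Compute gcd(7, 7).
gcd(7, 7) = 7

Step 2: Check divisibility.
Does 7 divide 52? 52 = 7 x 7 + 3, so no.

By the theorem on linear Diophantine equations, 7k + 7l = 52 has integer solutions if and only if gcd(7, 7) divides 52. Since 7 does not divide 52, no solutions exist.

No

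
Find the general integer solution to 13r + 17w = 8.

Step 1: Compute gcd(13, 17) = 1.
Since 1 divides 8, solutions exist.

Step 2: Find a particular solution using extended Euclidean algorithm.
We get r₀ = 32, w₀ = -24.
Check: 13*32 + 17*-24 = 8 = 8 ✓

Step 3: Write the general solution.
r = 32 + (17/1)t = 32 + 17t
w = -24 - (13/1)t = -24 - 13t
for any integer t.

r = 32 + 17t, w = -24 - 13t for integer t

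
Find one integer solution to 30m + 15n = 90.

Step 1: Check solvability.
gcd(30, 15) = 15
Since 15 divides 90, solutions exist.

Step 2: Apply extended Euclidean algorithm to find gcd.
We find integers such that 30*x0 + 15*y0 = 15

Step 3: Scale the particular solution.
Multiply by 90/15 = 6:
m = 0, n = 6

Step 4: Verify.
30*(0) + 15*(6) = 90 = 90 ✓

m = 0, n = 6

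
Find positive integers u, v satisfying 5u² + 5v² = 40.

Try small values of u and check whether (40 - 5u²)/5 is a perfect square.
u = 2: 5·2² = 20, so 5v² = 40 - 20 = 20, giving v² = 4, v = 2.
Check: 5·2² + 5·2² = 20 + 20 = 40 ✓

u = 2, v = 2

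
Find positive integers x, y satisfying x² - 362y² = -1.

We need x² = 362y² - 1. Try successive y:
y = 1: x² = 362·1² - 1 = 361 = 19² ✓
Check: 19² - 362·1² = 361 - 362 = -1 ✓

x = 19, y = 1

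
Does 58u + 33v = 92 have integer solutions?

Step 1: Compute gcd(58, 33).
gcd(58, 33) = 1

Step 2: Check divisibility.
Does 1 divide 92? 92 = 1 x 92, so yes.

By the theorem on linear Diophantine equations, 58u + 33v = 92 has integer solutions if and only if gcd(58, 33) divides 92. Since 1 | 92, solutions exist.

Yes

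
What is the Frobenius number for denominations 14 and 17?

For two coprime denominations a and b, the Frobenius number (largest value not representable as a non-negative combination) is ab - a - b.
Here gcd(14, 17) = 1, so they are coprime.
F(14, 17) = 14·17 - 14 - 17 = 238 - 31 = 207

207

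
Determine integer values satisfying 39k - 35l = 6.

Step 1: Check solvability.
gcd(39, 35) = 1
Since 1 divides 6, solutions exist.

Step 2: Apply extended Euclidean algorithm to find gcd.
We find integers such that 39*x0 + 35*y0 = 1

Step 3: Scale the particular solution.
Multiply by 6/1 = 6:
k = 54, l = 60

Step 4: Verify.
39*(54) - 35*(60) = 6 = 6 ✓

k = 54, l = 60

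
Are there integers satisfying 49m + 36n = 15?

Step 1: Compute gcd(49, 36).
gcd(49, 36) = 1

Step 2: Check divisibility.
Does 1 divide 15? 15 = 1 x 15, so yes.

By the theorem on linear Diophantine equations, 49m + 36n = 15 has integer solutions if and only if gcd(49, 36) divides 15. Since 1 | 15, solutions exist.

Yes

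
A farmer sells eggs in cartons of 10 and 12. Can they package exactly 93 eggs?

We need non-negative a, b with 10a + 12b = 93.
gcd(10, 12) = 2, and 2 does not divide 93.
No integer solutions exist.

No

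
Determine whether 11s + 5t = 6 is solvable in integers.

Step 1: Compute gcd(11, 5).
gcd(11, 5) = 1

Step 2: Check divisibility.
Does 1 divide 6? 6 = 1 x 6, so yes.

By the theorem on linear Diophantine equations, 11s + 5t = 6 has integer solutions if and only if gcd(11, 5) divides 6. Since 1 | 6, solutions exist.

Yes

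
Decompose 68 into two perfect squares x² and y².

We need to find integers x, y > 0 such that x² + y² = 68.
Trying x = 2: y² = 68 - 2² = 68 - 4 = 64
y = 8
Check: 2² + 8² = 4 + 64 = 68 ✓

68 = 2² + 8²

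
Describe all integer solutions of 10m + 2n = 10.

Step 1: Compute gcd(10, 2) = 2.
Since 2 divides 10, solutions exist.

Step 2: Find a particular solution using extended Euclidean algorithm.
We get m₀ = 0, n₀ = 5.
Check: 10*0 + 2*5 = 10 = 10 ✓

Step 3: Write the general solution.
m = 0 + (2/2)t = 0 + 1t
n = 5 - (10/2)t = 5 - 5t
for any integer t.

m = 0 + 1t, n = 5 - 5t for integer t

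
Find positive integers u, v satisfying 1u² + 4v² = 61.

Try small values of u and check whether (61 - 1u²)/4 is a perfect square.
u = 5: 1·5² = 25, so 4v² = 61 - 25 = 36, giving v² = 9, v = 3.
Check: 1·5² + 4·3² = 25 + 36 = 61 ✓

u = 5, v = 3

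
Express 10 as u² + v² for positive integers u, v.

We need to find integers u, v > 0 such that u² + v² = 10.
Trying u = 1: v² = 10 - 1² = 10 - 1 = 9
v = 3
Check: 1² + 3² = 1 + 9 = 10 ✓

10 = 1² + 3²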